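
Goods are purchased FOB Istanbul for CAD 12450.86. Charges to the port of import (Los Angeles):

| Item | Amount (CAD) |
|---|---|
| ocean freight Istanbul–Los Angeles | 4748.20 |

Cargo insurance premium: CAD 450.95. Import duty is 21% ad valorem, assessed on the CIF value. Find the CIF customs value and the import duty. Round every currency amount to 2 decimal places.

CIF = FOB price + freight + insurance
CIF = 12450.86 + 4748.20 + 450.95 = 17650.01
Import duty = 17650.01 × 21% = 3706.50

CIF value: CAD 17650.01; import duty: CAD 3706.50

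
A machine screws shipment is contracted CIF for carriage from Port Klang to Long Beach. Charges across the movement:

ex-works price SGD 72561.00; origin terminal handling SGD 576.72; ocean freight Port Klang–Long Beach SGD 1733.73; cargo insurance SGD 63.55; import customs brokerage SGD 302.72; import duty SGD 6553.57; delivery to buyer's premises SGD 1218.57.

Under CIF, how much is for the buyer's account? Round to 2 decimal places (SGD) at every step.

Buyer's account: SGD 8074.86

CIF: the seller pays costs through ocean freight and marine insurance to the destination port.
Seller's account: goods 72561.00 + origin terminal 576.72 + freight 1733.73 + insurance 63.55 = 74935.00
Buyer's account: brokerage 302.72 + duty 6553.57 + delivery 1218.57 = 8074.86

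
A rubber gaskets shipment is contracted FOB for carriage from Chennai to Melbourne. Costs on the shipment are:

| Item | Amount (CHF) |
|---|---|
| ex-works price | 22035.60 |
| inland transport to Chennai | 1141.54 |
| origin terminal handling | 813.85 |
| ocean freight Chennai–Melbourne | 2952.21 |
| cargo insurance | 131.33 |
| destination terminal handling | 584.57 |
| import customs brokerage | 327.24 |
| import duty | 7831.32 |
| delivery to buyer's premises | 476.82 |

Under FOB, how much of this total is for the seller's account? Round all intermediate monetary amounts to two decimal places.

Seller's account: CHF 23990.99

FOB: the seller bears costs until goods are on board at the origin port; the buyer bears freight, insurance and all costs thereafter.
Seller's account: goods 22035.60 + inland to port 1141.54 + origin terminal 813.85 = 23990.99
Buyer's account: freight 2952.21 + insurance 131.33 + destination terminal 584.57 + brokerage 327.24 + duty 7831.32 + delivery 476.82 = 12303.49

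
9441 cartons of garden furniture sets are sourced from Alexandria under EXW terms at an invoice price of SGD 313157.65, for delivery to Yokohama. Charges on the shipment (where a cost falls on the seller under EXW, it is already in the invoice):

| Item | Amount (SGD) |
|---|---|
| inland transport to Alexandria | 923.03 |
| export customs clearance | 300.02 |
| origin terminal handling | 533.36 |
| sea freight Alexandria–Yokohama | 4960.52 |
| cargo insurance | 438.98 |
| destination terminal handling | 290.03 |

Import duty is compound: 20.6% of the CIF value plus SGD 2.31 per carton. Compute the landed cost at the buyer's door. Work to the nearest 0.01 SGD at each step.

EXW: the seller makes goods available at their premises; the buyer bears all onward costs.
CIF value = EXW price + inland to port + export clearance + origin terminal + freight + insurance = 313157.65 + 923.03 + 300.02 + 533.36 + 4960.52 + 438.98 = 320313.56
Ad valorem component: 320313.56 × 20.6% = 65984.59
Specific component: 9441 × 2.31 = 21808.71
Import duty = 65984.59 + 21808.71 = 87793.30
Buyer bears: inland to port 923.03 + export clearance 300.02 + origin terminal 533.36 + freight 4960.52 + insurance 438.98 + destination terminal 290.03 + duty 87793.30 = 95239.24
Landed cost = invoice 313157.65 + 95239.24 = 408396.89

Total landed cost: SGD 408396.89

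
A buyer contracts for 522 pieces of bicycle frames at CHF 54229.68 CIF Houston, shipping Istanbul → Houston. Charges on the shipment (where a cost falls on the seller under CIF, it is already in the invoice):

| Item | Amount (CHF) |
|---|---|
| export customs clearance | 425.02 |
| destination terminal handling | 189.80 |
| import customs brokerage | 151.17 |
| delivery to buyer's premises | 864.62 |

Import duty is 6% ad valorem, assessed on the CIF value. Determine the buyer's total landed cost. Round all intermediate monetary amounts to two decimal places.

Total landed cost: CHF 58689.05

CIF: the seller pays costs through ocean freight and marine insurance to the destination port.
Already in the invoice (seller's account under CIF): export clearance — exclude.
The CIF price already equals the CIF value: 54229.68
Import duty = 54229.68 × 6% = 3253.78
Buyer bears: destination terminal 189.80 + brokerage 151.17 + delivery 864.62 + duty 3253.78 = 4459.37
Landed cost = invoice 54229.68 + 4459.37 = 58689.05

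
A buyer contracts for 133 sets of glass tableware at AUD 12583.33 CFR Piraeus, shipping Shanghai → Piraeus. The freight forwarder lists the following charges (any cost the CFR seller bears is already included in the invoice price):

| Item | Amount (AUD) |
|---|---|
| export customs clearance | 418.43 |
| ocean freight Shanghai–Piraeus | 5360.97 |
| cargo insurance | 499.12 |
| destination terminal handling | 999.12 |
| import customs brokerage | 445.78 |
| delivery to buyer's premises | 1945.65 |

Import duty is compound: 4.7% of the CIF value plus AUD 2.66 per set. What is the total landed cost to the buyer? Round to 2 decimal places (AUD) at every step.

Total landed cost: AUD 17441.66

CFR: the seller pays costs through ocean freight to the destination port, but not insurance.
Already in the invoice (seller's account under CFR): export clearance, freight — exclude.
CIF value = CFR price + insurance = 12583.33 + 499.12 = 13082.45
Ad valorem component: 13082.45 × 4.7% = 614.88
Specific component: 133 × 2.66 = 353.78
Import duty = 614.88 + 353.78 = 968.66
Buyer bears: insurance 499.12 + destination terminal 999.12 + brokerage 445.78 + delivery 1945.65 + duty 968.66 = 4858.33
Landed cost = invoice 12583.33 + 4858.33 = 17441.66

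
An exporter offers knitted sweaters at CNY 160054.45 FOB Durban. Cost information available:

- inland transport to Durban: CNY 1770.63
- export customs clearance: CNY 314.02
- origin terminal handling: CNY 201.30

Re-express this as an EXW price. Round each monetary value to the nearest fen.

EXW price: CNY 157768.50

From FOB to EXW, the seller no longer bears: inland to port, export clearance, origin terminal.
EXW price = 160054.45 − 1770.63 − 314.02 − 201.30 = 157768.50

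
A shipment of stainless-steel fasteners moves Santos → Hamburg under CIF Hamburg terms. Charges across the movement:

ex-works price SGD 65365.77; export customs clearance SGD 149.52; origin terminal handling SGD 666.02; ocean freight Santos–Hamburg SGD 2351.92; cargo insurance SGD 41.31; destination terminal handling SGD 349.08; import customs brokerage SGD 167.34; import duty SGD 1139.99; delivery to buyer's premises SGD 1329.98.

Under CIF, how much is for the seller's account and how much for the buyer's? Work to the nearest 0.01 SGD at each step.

CIF: the seller pays costs through ocean freight and marine insurance to the destination port.
Seller's account: goods 65365.77 + export clearance 149.52 + origin terminal 666.02 + freight 2351.92 + insurance 41.31 = 68574.54
Buyer's account: destination terminal 349.08 + brokerage 167.34 + duty 1139.99 + delivery 1329.98 = 2986.39

Seller: SGD 68574.54; buyer: SGD 2986.39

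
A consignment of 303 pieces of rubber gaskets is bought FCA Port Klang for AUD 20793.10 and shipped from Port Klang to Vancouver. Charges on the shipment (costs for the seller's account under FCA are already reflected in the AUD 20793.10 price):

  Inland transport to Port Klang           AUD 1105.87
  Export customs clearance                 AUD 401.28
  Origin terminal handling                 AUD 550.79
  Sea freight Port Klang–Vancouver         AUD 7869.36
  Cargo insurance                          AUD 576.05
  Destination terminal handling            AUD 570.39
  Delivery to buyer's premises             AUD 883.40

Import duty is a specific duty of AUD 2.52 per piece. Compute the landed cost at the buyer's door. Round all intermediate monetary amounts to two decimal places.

Total landed cost: AUD 32006.65

FCA: the seller delivers export-cleared goods to the carrier; the buyer bears costs from that point.
Already in the invoice (seller's account under FCA): inland to port, export clearance — exclude.
CIF value = FCA price + origin terminal + freight + insurance = 20793.10 + 550.79 + 7869.36 + 576.05 = 29789.30
Import duty = 303 × 2.52 = 763.56
Buyer bears: origin terminal 550.79 + freight 7869.36 + insurance 576.05 + destination terminal 570.39 + delivery 883.40 + duty 763.56 = 11213.55
Landed cost = invoice 20793.10 + 11213.55 = 32006.65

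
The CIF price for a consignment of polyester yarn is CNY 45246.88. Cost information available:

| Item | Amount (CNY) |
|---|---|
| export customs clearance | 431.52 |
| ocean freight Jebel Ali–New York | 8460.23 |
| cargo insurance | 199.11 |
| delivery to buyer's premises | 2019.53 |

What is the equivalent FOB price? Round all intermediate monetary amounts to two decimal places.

FOB price: CNY 36587.54

Not relevant to the conversion: export clearance — on the seller under both CIF and FOB; already in the CIF price and stays in the FOB price. delivery — on the buyer under both terms; not part of either seller's price.
From CIF to FOB, the seller no longer bears: freight, insurance.
FOB price = 45246.88 − 8460.23 − 199.11 = 36587.54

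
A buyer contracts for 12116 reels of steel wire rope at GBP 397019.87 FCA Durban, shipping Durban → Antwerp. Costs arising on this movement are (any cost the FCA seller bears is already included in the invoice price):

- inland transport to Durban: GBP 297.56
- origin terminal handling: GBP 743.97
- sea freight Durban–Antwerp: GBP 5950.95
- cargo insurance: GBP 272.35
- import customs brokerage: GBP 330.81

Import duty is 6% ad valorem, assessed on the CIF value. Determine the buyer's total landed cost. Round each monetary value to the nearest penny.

Total landed cost: GBP 428557.18

FCA: the seller delivers export-cleared goods to the carrier; the buyer bears costs from that point.
Already in the invoice (seller's account under FCA): inland to port — exclude.
CIF value = FCA price + origin terminal + freight + insurance = 397019.87 + 743.97 + 5950.95 + 272.35 = 403987.14
Import duty = 403987.14 × 6% = 24239.23
Buyer bears: origin terminal 743.97 + freight 5950.95 + insurance 272.35 + brokerage 330.81 + duty 24239.23 = 31537.31
Landed cost = invoice 397019.87 + 31537.31 = 428557.18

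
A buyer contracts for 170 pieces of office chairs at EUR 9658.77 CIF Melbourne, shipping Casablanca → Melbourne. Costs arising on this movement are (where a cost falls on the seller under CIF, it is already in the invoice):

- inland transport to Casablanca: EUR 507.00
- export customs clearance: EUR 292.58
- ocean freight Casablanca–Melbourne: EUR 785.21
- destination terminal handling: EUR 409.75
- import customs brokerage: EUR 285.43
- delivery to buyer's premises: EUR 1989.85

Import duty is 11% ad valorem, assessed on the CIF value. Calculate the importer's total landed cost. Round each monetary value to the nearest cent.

CIF: the seller pays costs through ocean freight and marine insurance to the destination port.
Already in the invoice (seller's account under CIF): inland to port, export clearance, freight — exclude.
The CIF price already equals the CIF value: 9658.77
Import duty = 9658.77 × 11% = 1062.46
Buyer bears: destination terminal 409.75 + brokerage 285.43 + delivery 1989.85 + duty 1062.46 = 3747.49
Landed cost = invoice 9658.77 + 3747.49 = 13406.26

Total landed cost: EUR 13406.26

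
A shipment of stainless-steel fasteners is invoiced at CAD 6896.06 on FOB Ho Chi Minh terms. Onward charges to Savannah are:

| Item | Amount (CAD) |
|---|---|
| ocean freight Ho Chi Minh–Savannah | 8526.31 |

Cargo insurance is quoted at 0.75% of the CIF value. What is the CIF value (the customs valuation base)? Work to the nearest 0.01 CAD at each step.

CIF value: CAD 15538.91

Let C be the CIF value. C = FOB price + freight + 0.75% × C
C − 0.75% × C = 6896.06 + 8526.31
0.9925 × C = 15422.37
C = 15422.37 / 0.9925 = 15538.91
Insurance premium = 0.75% × 15538.91 = 116.54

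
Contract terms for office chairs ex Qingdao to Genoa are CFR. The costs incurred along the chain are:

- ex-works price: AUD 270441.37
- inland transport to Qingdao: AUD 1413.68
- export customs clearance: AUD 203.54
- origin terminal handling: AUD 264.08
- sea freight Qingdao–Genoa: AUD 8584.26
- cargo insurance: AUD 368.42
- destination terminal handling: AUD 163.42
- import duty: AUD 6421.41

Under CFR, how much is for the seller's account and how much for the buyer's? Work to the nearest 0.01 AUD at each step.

Seller: AUD 280906.93; buyer: AUD 6953.25

CFR: the seller pays costs through ocean freight to the destination port, but not insurance.
Seller's account: goods 270441.37 + inland to port 1413.68 + export clearance 203.54 + origin terminal 264.08 + freight 8584.26 = 280906.93
Buyer's account: insurance 368.42 + destination terminal 163.42 + duty 6421.41 = 6953.25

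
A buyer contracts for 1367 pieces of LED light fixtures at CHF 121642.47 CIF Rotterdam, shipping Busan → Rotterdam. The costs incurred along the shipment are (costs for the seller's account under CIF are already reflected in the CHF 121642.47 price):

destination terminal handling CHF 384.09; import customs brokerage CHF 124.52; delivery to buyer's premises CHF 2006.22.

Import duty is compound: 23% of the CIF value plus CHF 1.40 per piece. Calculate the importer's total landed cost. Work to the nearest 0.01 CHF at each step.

Total landed cost: CHF 154048.87

CIF: the seller pays costs through ocean freight and marine insurance to the destination port.
The CIF price already equals the CIF value: 121642.47
Ad valorem component: 121642.47 × 23% = 27977.77
Specific component: 1367 × 1.40 = 1913.80
Import duty = 27977.77 + 1913.80 = 29891.57
Buyer bears: destination terminal 384.09 + brokerage 124.52 + delivery 2006.22 + duty 29891.57 = 32406.40
Landed cost = invoice 121642.47 + 32406.40 = 154048.87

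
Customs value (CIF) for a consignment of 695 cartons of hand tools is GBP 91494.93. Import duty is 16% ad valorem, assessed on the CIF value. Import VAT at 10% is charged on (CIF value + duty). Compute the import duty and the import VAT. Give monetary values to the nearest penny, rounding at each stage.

Import duty = 91494.93 × 16% = 14639.19
VAT base = CIF + duty = 91494.93 + 14639.19 = 106134.12
Import VAT = 106134.12 × 10% = 10613.41

Import duty: GBP 14639.19; import VAT: GBP 10613.41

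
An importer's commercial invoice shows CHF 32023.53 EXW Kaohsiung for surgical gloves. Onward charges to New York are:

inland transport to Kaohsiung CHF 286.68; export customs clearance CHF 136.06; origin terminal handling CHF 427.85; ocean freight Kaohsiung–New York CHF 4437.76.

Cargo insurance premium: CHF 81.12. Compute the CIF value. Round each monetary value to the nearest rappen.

CIF = EXW price + pre-shipment costs + freight + insurance
CIF = 32023.53 + 286.68 + 136.06 + 427.85 + 4437.76 + 81.12 = 37393.00

CIF value: CHF 37393.00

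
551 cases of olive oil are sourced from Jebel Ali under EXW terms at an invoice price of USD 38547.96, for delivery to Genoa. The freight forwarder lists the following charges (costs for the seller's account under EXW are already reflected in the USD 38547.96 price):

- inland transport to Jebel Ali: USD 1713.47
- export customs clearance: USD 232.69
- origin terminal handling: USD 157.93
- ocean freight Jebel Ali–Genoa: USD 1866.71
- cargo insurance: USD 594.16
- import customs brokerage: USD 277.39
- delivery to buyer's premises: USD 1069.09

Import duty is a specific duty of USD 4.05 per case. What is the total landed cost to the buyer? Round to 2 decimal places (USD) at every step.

Total landed cost: USD 46690.95

EXW: the seller makes goods available at their premises; the buyer bears all onward costs.
CIF value = EXW price + inland to port + export clearance + origin terminal + freight + insurance = 38547.96 + 1713.47 + 232.69 + 157.93 + 1866.71 + 594.16 = 43112.92
Import duty = 551 × 4.05 = 2231.55
Buyer bears: inland to port 1713.47 + export clearance 232.69 + origin terminal 157.93 + freight 1866.71 + insurance 594.16 + brokerage 277.39 + delivery 1069.09 + duty 2231.55 = 8142.99
Landed cost = invoice 38547.96 + 8142.99 = 46690.95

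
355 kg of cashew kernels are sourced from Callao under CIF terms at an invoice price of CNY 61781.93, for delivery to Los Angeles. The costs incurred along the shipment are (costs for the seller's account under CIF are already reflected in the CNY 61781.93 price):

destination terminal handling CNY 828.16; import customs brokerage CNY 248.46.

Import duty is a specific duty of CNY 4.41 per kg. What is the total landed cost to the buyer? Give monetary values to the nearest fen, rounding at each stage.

CIF: the seller pays costs through ocean freight and marine insurance to the destination port.
The CIF price already equals the CIF value: 61781.93
Import duty = 355 × 4.41 = 1565.55
Buyer bears: destination terminal 828.16 + brokerage 248.46 + duty 1565.55 = 2642.17
Landed cost = invoice 61781.93 + 2642.17 = 64424.10

Total landed cost: CNY 64424.10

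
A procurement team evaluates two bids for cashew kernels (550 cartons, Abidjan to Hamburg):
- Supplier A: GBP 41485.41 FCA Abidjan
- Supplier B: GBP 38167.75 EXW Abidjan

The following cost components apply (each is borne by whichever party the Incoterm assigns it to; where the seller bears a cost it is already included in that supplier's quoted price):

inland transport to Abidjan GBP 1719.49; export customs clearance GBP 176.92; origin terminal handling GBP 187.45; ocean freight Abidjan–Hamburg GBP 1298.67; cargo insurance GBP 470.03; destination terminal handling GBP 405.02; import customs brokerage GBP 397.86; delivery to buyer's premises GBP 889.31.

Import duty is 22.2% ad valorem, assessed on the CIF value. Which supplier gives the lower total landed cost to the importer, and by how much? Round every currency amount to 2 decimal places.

Supplier B is cheaper by GBP 1736.77

Supplier A (FCA):
CIF value = FCA price + origin terminal + freight + insurance = 41485.41 + 187.45 + 1298.67 + 470.03 = 43441.56
Import duty = 43441.56 × 22.2% = 9644.03
Buyer bears (A): 187.45 + 1298.67 + 470.03 + 405.02 + 397.86 + 889.31 = 3648.34
Landed cost (A) = invoice 41485.41 + 3648.34 + duty 9644.03 = 54777.78
Supplier B (EXW):
CIF value = EXW price + inland to port + export clearance + origin terminal + freight + insurance = 38167.75 + 1719.49 + 176.92 + 187.45 + 1298.67 + 470.03 = 42020.31
Import duty = 42020.31 × 22.2% = 9328.51
Buyer bears (B): 1719.49 + 176.92 + 187.45 + 1298.67 + 470.03 + 405.02 + 397.86 + 889.31 = 5544.75
Landed cost (B) = invoice 38167.75 + 5544.75 + duty 9328.51 = 53041.01
Difference = |54777.78 − 53041.01| = 1736.77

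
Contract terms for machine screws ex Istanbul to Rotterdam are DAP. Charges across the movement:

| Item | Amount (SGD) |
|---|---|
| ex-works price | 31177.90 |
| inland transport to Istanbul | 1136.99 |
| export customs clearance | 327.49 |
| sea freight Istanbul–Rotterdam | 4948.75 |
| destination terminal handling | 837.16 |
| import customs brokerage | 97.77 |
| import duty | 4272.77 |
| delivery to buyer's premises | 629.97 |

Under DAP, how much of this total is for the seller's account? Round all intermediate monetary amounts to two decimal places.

DAP: the seller bears all costs to the named destination except import duty and clearance.
Seller's account: goods 31177.90 + inland to port 1136.99 + export clearance 327.49 + freight 4948.75 + destination terminal 837.16 + delivery 629.97 = 39058.26
Buyer's account: brokerage 97.77 + duty 4272.77 = 4370.54

Seller's account: SGD 39058.26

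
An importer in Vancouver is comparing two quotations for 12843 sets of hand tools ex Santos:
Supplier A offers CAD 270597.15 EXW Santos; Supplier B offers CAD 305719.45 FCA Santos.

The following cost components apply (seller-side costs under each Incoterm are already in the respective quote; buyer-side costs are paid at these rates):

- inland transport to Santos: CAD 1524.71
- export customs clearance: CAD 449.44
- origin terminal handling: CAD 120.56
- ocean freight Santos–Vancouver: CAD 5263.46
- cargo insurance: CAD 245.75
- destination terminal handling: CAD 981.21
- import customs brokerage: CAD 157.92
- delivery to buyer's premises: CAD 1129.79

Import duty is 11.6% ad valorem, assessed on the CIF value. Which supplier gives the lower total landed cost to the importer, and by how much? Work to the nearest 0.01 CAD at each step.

Supplier A is cheaper by CAD 36993.34

Supplier A (EXW):
CIF value = EXW price + inland to port + export clearance + origin terminal + freight + insurance = 270597.15 + 1524.71 + 449.44 + 120.56 + 5263.46 + 245.75 = 278201.07
Import duty = 278201.07 × 11.6% = 32271.32
Buyer bears (A): 1524.71 + 449.44 + 120.56 + 5263.46 + 245.75 + 981.21 + 157.92 + 1129.79 = 9872.84
Landed cost (A) = invoice 270597.15 + 9872.84 + duty 32271.32 = 312741.31
Supplier B (FCA):
CIF value = FCA price + origin terminal + freight + insurance = 305719.45 + 120.56 + 5263.46 + 245.75 = 311349.22
Import duty = 311349.22 × 11.6% = 36116.51
Buyer bears (B): 120.56 + 5263.46 + 245.75 + 981.21 + 157.92 + 1129.79 = 7898.69
Landed cost (B) = invoice 305719.45 + 7898.69 + duty 36116.51 = 349734.65
Difference = |312741.31 − 349734.65| = 36993.34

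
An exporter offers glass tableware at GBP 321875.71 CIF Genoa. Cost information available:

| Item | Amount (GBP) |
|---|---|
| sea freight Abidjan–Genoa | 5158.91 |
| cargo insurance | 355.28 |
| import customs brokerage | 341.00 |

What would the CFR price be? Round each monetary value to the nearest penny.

CFR price: GBP 321520.43

Not relevant to the conversion: freight — on the seller under both CIF and CFR; already in the CIF price and stays in the CFR price. brokerage — on the buyer under both terms; not part of either seller's price.
From CIF to CFR, the seller no longer bears: insurance.
CFR price = 321875.71 − 355.28 = 321520.43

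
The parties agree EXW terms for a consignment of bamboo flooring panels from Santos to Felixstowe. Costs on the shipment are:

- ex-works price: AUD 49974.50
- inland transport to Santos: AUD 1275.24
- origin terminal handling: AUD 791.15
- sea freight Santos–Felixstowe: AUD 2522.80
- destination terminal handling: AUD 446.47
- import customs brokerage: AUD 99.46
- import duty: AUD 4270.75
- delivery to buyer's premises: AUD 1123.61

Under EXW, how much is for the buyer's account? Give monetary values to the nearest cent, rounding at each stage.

Buyer's account: AUD 10529.48

EXW: the seller makes goods available at their premises; the buyer bears all onward costs.
Seller's account: goods 49974.50 = 49974.50
Buyer's account: inland to port 1275.24 + origin terminal 791.15 + freight 2522.80 + destination terminal 446.47 + brokerage 99.46 + duty 4270.75 + delivery 1123.61 = 10529.48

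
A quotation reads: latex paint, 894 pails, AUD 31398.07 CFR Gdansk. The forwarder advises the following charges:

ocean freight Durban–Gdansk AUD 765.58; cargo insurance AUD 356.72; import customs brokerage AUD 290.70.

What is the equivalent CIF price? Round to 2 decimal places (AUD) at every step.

Not relevant to the conversion: freight — on the seller under both CFR and CIF; already in the CFR price and stays in the CIF price. brokerage — on the buyer under both terms; not part of either seller's price.
From CFR to CIF, the seller additionally bears: insurance.
CIF price = 31398.07 + 356.72 = 31754.79

CIF price: AUD 31754.79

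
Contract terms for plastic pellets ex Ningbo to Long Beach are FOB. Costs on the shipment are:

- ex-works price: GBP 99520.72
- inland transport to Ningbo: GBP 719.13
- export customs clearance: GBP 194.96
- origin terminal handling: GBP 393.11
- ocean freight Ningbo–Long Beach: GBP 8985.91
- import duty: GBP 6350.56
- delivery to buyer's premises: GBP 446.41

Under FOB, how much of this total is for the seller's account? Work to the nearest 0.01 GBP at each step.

FOB: the seller bears costs until goods are on board at the origin port; the buyer bears freight, insurance and all costs thereafter.
Seller's account: goods 99520.72 + inland to port 719.13 + export clearance 194.96 + origin terminal 393.11 = 100827.92
Buyer's account: freight 8985.91 + duty 6350.56 + delivery 446.41 = 15782.88

Seller's account: GBP 100827.92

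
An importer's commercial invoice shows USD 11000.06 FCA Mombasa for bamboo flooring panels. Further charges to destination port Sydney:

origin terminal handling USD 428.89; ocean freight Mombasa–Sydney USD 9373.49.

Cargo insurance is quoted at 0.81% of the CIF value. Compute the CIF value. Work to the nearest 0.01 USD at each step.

CIF value: USD 20972.32

Let C be the CIF value. C = FCA price + pre-shipment costs + freight + 0.81% × C
C − 0.81% × C = 11000.06 + 428.89 + 9373.49
0.9919 × C = 20802.44
C = 20802.44 / 0.9919 = 20972.32
Insurance premium = 0.81% × 20972.32 = 169.88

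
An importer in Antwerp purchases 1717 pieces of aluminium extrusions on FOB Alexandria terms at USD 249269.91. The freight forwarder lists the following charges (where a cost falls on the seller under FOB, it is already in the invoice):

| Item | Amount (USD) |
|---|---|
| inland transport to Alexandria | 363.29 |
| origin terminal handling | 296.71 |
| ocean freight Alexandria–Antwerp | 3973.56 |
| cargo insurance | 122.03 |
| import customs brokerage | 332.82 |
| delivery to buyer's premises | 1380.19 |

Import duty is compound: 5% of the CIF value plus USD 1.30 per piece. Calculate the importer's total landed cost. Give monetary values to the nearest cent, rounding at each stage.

FOB: the seller bears costs until goods are on board at the origin port; the buyer bears freight, insurance and all costs thereafter.
Already in the invoice (seller's account under FOB): inland to port, origin terminal — exclude.
CIF value = FOB price + freight + insurance = 249269.91 + 3973.56 + 122.03 = 253365.50
Ad valorem component: 253365.50 × 5% = 12668.28
Specific component: 1717 × 1.30 = 2232.10
Import duty = 12668.28 + 2232.10 = 14900.38
Buyer bears: freight 3973.56 + insurance 122.03 + brokerage 332.82 + delivery 1380.19 + duty 14900.38 = 20708.98
Landed cost = invoice 249269.91 + 20708.98 = 269978.89

Total landed cost: USD 269978.89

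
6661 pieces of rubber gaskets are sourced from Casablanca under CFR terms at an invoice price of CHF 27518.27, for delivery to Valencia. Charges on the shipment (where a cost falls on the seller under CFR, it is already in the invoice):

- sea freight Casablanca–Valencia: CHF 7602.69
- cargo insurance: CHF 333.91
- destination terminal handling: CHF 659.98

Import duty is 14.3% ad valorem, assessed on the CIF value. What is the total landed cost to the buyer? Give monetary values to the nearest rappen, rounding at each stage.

Total landed cost: CHF 32495.02

CFR: the seller pays costs through ocean freight to the destination port, but not insurance.
Already in the invoice (seller's account under CFR): freight — exclude.
CIF value = CFR price + insurance = 27518.27 + 333.91 = 27852.18
Import duty = 27852.18 × 14.3% = 3982.86
Buyer bears: insurance 333.91 + destination terminal 659.98 + duty 3982.86 = 4976.75
Landed cost = invoice 27518.27 + 4976.75 = 32495.02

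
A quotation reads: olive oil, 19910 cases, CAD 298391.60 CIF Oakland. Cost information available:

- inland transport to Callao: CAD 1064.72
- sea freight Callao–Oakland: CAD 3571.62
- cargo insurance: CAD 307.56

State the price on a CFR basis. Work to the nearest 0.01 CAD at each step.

Not relevant to the conversion: inland to port, freight — on the seller under both CIF and CFR; already in the CIF price and stays in the CFR price.
From CIF to CFR, the seller no longer bears: insurance.
CFR price = 298391.60 − 307.56 = 298084.04

CFR price: CAD 298084.04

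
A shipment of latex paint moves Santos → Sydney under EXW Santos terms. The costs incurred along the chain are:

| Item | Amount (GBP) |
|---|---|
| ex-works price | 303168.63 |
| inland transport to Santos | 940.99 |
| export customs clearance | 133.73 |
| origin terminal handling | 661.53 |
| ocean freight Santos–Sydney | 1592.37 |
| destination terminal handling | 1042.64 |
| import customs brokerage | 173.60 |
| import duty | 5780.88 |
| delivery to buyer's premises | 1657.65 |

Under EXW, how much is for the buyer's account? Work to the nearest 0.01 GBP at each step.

EXW: the seller makes goods available at their premises; the buyer bears all onward costs.
Seller's account: goods 303168.63 = 303168.63
Buyer's account: inland to port 940.99 + export clearance 133.73 + origin terminal 661.53 + freight 1592.37 + destination terminal 1042.64 + brokerage 173.60 + duty 5780.88 + delivery 1657.65 = 11983.39

Buyer's account: GBP 11983.39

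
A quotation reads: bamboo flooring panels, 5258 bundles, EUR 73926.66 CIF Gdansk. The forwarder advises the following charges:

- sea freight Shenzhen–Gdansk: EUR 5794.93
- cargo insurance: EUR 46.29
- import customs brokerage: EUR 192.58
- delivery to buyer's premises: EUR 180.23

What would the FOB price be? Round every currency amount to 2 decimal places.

FOB price: EUR 68085.44

Not relevant to the conversion: brokerage, delivery — on the buyer under both terms; not part of either seller's price.
From CIF to FOB, the seller no longer bears: freight, insurance.
FOB price = 73926.66 − 5794.93 − 46.29 = 68085.44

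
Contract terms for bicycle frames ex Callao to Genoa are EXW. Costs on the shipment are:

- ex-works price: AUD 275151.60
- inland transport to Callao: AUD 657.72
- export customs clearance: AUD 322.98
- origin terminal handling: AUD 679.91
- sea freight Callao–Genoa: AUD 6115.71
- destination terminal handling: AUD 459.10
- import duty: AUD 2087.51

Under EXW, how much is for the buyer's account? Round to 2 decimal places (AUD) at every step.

Buyer's account: AUD 10322.93

EXW: the seller makes goods available at their premises; the buyer bears all onward costs.
Seller's account: goods 275151.60 = 275151.60
Buyer's account: inland to port 657.72 + export clearance 322.98 + origin terminal 679.91 + freight 6115.71 + destination terminal 459.10 + duty 2087.51 = 10322.93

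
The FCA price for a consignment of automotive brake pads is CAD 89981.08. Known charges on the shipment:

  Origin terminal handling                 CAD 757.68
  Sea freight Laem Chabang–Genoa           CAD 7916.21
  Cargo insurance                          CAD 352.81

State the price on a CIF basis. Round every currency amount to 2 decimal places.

From FCA to CIF, the seller additionally bears: origin terminal, freight, insurance.
CIF price = 89981.08 + 757.68 + 7916.21 + 352.81 = 99007.78

CIF price: CAD 99007.78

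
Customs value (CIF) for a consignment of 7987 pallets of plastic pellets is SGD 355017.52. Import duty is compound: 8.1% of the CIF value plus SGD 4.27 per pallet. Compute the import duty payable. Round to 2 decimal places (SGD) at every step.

Ad valorem component: 355017.52 × 8.1% = 28756.42
Specific component: 7987 × 4.27 = 34104.49
Import duty = 28756.42 + 34104.49 = 62860.91

Import duty: SGD 62860.91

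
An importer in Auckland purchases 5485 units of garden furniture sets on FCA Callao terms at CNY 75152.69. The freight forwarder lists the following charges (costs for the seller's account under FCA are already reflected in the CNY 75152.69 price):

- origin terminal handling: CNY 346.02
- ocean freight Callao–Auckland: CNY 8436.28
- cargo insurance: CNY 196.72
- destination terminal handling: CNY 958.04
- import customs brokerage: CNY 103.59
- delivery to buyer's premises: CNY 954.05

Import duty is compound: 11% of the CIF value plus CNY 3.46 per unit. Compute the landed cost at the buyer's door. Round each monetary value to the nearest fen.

FCA: the seller delivers export-cleared goods to the carrier; the buyer bears costs from that point.
CIF value = FCA price + origin terminal + freight + insurance = 75152.69 + 346.02 + 8436.28 + 196.72 = 84131.71
Ad valorem component: 84131.71 × 11% = 9254.49
Specific component: 5485 × 3.46 = 18978.10
Import duty = 9254.49 + 18978.10 = 28232.59
Buyer bears: origin terminal 346.02 + freight 8436.28 + insurance 196.72 + destination terminal 958.04 + brokerage 103.59 + delivery 954.05 + duty 28232.59 = 39227.29
Landed cost = invoice 75152.69 + 39227.29 = 114379.98

Total landed cost: CNY 114379.98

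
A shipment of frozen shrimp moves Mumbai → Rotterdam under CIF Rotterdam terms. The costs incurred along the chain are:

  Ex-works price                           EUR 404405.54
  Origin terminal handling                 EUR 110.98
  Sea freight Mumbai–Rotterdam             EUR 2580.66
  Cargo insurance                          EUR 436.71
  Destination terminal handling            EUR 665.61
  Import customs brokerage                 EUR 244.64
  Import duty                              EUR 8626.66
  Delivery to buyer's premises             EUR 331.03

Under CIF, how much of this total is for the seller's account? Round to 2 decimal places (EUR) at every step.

CIF: the seller pays costs through ocean freight and marine insurance to the destination port.
Seller's account: goods 404405.54 + origin terminal 110.98 + freight 2580.66 + insurance 436.71 = 407533.89
Buyer's account: destination terminal 665.61 + brokerage 244.64 + duty 8626.66 + delivery 331.03 = 9867.94

Seller's account: EUR 407533.89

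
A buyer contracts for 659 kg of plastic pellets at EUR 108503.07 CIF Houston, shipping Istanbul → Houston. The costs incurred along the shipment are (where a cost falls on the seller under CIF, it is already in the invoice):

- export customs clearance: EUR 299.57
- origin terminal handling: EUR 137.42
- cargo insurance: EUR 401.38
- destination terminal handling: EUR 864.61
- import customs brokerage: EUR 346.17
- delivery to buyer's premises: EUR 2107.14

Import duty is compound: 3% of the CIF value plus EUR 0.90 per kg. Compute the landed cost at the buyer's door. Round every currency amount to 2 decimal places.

CIF: the seller pays costs through ocean freight and marine insurance to the destination port.
Already in the invoice (seller's account under CIF): export clearance, origin terminal, insurance — exclude.
The CIF price already equals the CIF value: 108503.07
Ad valorem component: 108503.07 × 3% = 3255.09
Specific component: 659 × 0.90 = 593.10
Import duty = 3255.09 + 593.10 = 3848.19
Buyer bears: destination terminal 864.61 + brokerage 346.17 + delivery 2107.14 + duty 3848.19 = 7166.11
Landed cost = invoice 108503.07 + 7166.11 = 115669.18

Total landed cost: EUR 115669.18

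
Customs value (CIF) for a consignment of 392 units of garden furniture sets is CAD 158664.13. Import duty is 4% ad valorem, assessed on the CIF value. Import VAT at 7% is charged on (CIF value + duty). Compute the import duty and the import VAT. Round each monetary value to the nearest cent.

Import duty = 158664.13 × 4% = 6346.57
VAT base = CIF + duty = 158664.13 + 6346.57 = 165010.70
Import VAT = 165010.70 × 7% = 11550.75

Import duty: CAD 6346.57; import VAT: CAD 11550.75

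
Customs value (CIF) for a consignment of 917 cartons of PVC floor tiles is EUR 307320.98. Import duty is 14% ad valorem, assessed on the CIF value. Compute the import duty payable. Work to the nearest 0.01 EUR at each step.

Import duty: EUR 43024.94

Import duty = 307320.98 × 14% = 43024.94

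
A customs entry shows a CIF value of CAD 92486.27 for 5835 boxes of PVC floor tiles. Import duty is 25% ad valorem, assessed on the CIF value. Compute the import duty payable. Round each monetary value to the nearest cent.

Import duty: CAD 23121.57

Import duty = 92486.27 × 25% = 23121.57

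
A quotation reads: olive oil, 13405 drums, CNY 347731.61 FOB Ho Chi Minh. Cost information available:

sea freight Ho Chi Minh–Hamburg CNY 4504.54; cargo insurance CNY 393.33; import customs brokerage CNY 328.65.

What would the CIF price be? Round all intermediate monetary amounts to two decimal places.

Not relevant to the conversion: brokerage — on the buyer under both terms; not part of either seller's price.
From FOB to CIF, the seller additionally bears: freight, insurance.
CIF price = 347731.61 + 4504.54 + 393.33 = 352629.48

CIF price: CNY 352629.48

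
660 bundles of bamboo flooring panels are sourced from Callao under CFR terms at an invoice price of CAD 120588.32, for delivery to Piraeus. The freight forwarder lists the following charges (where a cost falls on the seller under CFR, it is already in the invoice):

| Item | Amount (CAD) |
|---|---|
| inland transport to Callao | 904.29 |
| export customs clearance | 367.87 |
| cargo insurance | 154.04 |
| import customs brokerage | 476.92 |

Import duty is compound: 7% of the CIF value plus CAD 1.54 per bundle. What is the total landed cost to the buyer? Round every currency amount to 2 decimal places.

CFR: the seller pays costs through ocean freight to the destination port, but not insurance.
Already in the invoice (seller's account under CFR): inland to port, export clearance — exclude.
CIF value = CFR price + insurance = 120588.32 + 154.04 = 120742.36
Ad valorem component: 120742.36 × 7% = 8451.97
Specific component: 660 × 1.54 = 1016.40
Import duty = 8451.97 + 1016.40 = 9468.37
Buyer bears: insurance 154.04 + brokerage 476.92 + duty 9468.37 = 10099.33
Landed cost = invoice 120588.32 + 10099.33 = 130687.65

Total landed cost: CAD 130687.65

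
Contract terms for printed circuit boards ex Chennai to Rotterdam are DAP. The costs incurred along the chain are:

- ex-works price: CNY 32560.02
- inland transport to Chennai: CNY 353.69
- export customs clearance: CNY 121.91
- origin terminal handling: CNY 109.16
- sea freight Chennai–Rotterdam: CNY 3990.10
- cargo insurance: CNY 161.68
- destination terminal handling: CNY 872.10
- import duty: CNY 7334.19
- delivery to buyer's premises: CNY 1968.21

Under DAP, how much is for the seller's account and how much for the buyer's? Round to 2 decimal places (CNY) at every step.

Seller: CNY 40136.87; buyer: CNY 7334.19

DAP: the seller bears all costs to the named destination except import duty and clearance.
Seller's account: goods 32560.02 + inland to port 353.69 + export clearance 121.91 + origin terminal 109.16 + freight 3990.10 + insurance 161.68 + destination terminal 872.10 + delivery 1968.21 = 40136.87
Buyer's account: duty 7334.19 = 7334.19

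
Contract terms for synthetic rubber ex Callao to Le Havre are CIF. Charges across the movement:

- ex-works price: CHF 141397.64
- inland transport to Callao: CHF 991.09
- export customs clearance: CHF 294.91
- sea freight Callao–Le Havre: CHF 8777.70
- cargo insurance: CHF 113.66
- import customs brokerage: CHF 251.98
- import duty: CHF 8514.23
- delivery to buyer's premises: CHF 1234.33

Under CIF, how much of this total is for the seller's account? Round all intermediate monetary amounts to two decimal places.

CIF: the seller pays costs through ocean freight and marine insurance to the destination port.
Seller's account: goods 141397.64 + inland to port 991.09 + export clearance 294.91 + freight 8777.70 + insurance 113.66 = 151575.00
Buyer's account: brokerage 251.98 + duty 8514.23 + delivery 1234.33 = 10000.54

Seller's account: CHF 151575.00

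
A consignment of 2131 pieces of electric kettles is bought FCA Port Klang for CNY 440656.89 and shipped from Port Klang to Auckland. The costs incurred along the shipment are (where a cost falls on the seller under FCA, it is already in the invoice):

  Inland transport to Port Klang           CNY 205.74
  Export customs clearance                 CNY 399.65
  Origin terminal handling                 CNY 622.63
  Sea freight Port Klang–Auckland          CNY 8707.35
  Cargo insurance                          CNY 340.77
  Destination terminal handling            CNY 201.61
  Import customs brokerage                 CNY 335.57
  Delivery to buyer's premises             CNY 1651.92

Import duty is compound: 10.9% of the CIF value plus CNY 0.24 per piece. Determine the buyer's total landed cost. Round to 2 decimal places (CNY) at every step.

Total landed cost: CNY 502113.89

FCA: the seller delivers export-cleared goods to the carrier; the buyer bears costs from that point.
Already in the invoice (seller's account under FCA): inland to port, export clearance — exclude.
CIF value = FCA price + origin terminal + freight + insurance = 440656.89 + 622.63 + 8707.35 + 340.77 = 450327.64
Ad valorem component: 450327.64 × 10.9% = 49085.71
Specific component: 2131 × 0.24 = 511.44
Import duty = 49085.71 + 511.44 = 49597.15
Buyer bears: origin terminal 622.63 + freight 8707.35 + insurance 340.77 + destination terminal 201.61 + brokerage 335.57 + delivery 1651.92 + duty 49597.15 = 61457.00
Landed cost = invoice 440656.89 + 61457.00 = 502113.89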